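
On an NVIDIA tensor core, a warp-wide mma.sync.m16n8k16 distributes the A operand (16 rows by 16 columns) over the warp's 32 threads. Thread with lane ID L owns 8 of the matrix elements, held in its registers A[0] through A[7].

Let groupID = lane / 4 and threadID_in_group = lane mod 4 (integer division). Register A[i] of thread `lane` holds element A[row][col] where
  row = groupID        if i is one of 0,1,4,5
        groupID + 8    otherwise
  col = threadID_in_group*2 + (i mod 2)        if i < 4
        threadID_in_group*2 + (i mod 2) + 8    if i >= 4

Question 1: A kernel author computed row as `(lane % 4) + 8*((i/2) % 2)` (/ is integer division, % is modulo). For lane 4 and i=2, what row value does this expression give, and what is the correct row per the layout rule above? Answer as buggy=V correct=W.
`(lane % 4) + 8*((i/2) % 2)`[4,2]->8
L=4->gid=4>>2=1, tid=4&3=0
[2]->row 1+8=9  col 0·2+0+0=0
row: 8 vs 9

buggy=8 correct=9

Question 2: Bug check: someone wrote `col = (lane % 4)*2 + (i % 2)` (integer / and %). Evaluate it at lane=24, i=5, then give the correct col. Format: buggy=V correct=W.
buggy=1 correct=9

`(lane % 4)*2 + (i % 2)`[24,5]->1
lane 24: gid=6 (24/4), tid=0 (24%4)
i=5: r=6+0=6, c=0*2+1+8=9
col: 1 vs 9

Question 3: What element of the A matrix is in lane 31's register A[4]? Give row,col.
31: gr=7,th=3
[4] (7+0,3*2+0+8) = (7,14)

7,14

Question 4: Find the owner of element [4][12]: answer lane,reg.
18,4

r=4⇒gr=4,Rb=0  c=12⇒Cb=1,th=2,odd=0
L=4*4+2=18  i=1*4+0*2+0=4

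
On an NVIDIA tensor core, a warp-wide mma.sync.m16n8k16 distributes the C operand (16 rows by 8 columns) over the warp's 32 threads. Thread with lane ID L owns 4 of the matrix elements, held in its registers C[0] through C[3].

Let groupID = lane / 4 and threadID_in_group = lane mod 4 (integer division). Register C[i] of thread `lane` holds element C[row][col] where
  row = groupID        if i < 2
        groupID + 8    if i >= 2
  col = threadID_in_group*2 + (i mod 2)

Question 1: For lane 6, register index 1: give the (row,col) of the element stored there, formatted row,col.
1,5

lane 6: grp=1 (6/4), tig=2 (6%4)
i=1: r=1+0=1, c=2*2+1=5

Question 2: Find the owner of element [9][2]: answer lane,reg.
5,2

r=9⇒gr=1,Rb=1  c=2⇒th=1,odd=0
L=1*4+1=5  i=1*2+0=2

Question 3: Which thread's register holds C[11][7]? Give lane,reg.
15,3

r=11⇒gr=3,Rb=1  c=7⇒th=3,odd=1
L=3*4+3=15  i=1*2+1=3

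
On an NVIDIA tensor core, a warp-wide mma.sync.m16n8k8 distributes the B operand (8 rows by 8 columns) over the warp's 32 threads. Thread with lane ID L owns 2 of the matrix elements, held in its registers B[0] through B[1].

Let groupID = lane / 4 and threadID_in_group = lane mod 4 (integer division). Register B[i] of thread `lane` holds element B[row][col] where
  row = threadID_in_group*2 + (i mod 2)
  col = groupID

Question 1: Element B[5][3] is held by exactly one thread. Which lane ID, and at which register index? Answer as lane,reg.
c: 3->gid=3  r: 5->tid=2,i&1=1
L=3*4+2=14  i=1=1

14,1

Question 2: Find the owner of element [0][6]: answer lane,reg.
24,0

c:6=>grp=6  r:0=>tig=0,lo=0
L=6*4+0=24  i=0=0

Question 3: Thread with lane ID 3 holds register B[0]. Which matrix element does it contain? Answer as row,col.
L=3->gid=3>>2=0, tid=3&3=3
[0]->row 3·2+0=6  col gid=0

6,0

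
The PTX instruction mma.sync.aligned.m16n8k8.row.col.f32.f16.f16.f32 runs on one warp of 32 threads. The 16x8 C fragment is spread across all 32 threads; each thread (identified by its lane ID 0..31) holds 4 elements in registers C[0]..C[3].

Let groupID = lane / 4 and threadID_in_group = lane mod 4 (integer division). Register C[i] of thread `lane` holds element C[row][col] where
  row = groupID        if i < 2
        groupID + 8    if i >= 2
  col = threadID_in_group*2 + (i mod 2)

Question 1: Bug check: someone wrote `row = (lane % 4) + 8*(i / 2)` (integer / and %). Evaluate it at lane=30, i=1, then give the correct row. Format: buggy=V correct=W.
buggy=2 correct=7

`(lane % 4) + 8*(i / 2)`[30,1]→2
L=30→G=30>>2=7, T=30&3=2
[1]→row 7+0=7  col 2·2+1=5
row: 2 vs 7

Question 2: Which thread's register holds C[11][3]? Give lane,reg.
r: 11->gid=3,r8=1  c: 3->tid=1,i&1=1
L=3*4+1=13  i=1*2+1=3

13,3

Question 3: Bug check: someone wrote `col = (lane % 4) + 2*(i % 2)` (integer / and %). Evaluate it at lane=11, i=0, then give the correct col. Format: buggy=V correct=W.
buggy=3 correct=6

`(lane % 4) + 2*(i % 2)`[11,0]->3
11: gid=2,tid=3
[0] (2+0,3*2+0) = (2,6)
col: 3 vs 6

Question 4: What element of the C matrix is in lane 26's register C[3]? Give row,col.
lane 26: grp=6 (26/4), tig=2 (26%4)
i=3: r=6+8=14, c=2*2+1=5

14,5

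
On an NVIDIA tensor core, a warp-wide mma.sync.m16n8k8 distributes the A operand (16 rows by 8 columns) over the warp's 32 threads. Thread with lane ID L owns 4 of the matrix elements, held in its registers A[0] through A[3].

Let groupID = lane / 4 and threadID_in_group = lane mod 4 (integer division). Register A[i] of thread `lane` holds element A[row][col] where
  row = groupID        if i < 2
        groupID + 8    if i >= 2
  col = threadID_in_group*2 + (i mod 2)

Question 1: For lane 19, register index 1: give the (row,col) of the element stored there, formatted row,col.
4,7

lane 19->19/4=4, 19 mod 4=3
i=1  r:4+0->4  c:2·3+1->7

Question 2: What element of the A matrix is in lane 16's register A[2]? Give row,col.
lane 16->16/4=4, 16 mod 4=0
i=2  r:4+8->12  c:2·0+0->0

12,0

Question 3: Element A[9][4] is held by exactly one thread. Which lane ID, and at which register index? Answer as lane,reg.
r=9->g=1,rb=1  c=4->t=2,b0=0
L=1*4+2=6  i=1*2+0=2

6,2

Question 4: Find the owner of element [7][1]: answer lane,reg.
r:7=>grp=7,rB=0  c:1=>tig=0,lo=1
L=7*4+0=28  i=0*2+1=1

28,1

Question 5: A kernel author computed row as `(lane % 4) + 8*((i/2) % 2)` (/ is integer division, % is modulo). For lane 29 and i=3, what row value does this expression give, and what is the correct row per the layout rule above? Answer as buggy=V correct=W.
`(lane % 4) + 8*((i/2) % 2)`[29,3]⇒9
lane 29⇒29/4=7, 29 mod 4=1
i=3  r:7+8⇒15  c:2·1+1⇒3
row: 9 vs 15

buggy=9 correct=15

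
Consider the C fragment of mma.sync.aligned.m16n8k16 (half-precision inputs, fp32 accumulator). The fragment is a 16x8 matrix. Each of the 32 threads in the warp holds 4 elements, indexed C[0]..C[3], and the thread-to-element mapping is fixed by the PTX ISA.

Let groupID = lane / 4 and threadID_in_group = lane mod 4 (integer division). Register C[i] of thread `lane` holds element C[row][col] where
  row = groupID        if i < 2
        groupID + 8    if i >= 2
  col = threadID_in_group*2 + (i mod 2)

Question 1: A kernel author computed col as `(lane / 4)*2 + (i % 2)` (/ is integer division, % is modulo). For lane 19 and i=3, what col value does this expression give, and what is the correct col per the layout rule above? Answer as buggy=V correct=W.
`(lane / 4)*2 + (i % 2)`[19,3]⇒9
lane 19: gr=4 (19/4), th=3 (19%4)
i=3: r=4+8=12, c=3*2+1=7
col: 9 vs 7

buggy=9 correct=7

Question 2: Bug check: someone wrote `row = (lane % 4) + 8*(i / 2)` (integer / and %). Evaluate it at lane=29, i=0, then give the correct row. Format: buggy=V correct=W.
buggy=1 correct=7

`(lane % 4) + 8*(i / 2)`[29,0]→1
29: G=7,T=1
[0] (7+0,1*2+0) = (7,2)
row: 1 vs 7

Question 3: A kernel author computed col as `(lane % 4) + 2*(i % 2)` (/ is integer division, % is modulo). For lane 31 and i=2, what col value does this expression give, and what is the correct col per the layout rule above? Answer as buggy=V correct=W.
`(lane % 4) + 2*(i % 2)`[31,2]⇒3
lane 31: gr=7 (31/4), th=3 (31%4)
i=2: r=7+8=15, c=3*2+0=6
col: 3 vs 6

buggy=3 correct=6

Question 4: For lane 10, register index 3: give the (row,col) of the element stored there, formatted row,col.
10,5

lane 10: grp=2 (10/4), tig=2 (10%4)
i=3: r=2+8=10, c=2*2+1=5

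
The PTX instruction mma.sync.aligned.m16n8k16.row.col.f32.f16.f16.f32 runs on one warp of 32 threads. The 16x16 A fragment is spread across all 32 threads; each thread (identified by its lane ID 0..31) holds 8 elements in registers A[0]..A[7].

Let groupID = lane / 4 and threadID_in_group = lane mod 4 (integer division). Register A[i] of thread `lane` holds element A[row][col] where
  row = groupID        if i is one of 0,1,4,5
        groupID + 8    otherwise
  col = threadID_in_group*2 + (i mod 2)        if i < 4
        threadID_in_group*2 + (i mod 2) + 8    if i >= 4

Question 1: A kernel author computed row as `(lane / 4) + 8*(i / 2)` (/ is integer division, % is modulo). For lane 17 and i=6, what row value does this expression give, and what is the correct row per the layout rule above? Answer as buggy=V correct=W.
`(lane / 4) + 8*(i / 2)`[17,6]⇒28
lane 17⇒17/4=4, 17 mod 4=1
i=6  r:4+8⇒12  c:2·1+0+8⇒10
row: 28 vs 12

buggy=28 correct=12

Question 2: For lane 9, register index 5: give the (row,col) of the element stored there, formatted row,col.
2,11

lane 9->9/4=2, 9 mod 4=1
i=5  r:2+0->2  c:2·1+1+8->11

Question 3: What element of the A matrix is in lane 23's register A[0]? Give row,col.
5,6

lane 23: gr=5 (23/4), th=3 (23%4)
i=0: r=5+0=5, c=3*2+0+0=6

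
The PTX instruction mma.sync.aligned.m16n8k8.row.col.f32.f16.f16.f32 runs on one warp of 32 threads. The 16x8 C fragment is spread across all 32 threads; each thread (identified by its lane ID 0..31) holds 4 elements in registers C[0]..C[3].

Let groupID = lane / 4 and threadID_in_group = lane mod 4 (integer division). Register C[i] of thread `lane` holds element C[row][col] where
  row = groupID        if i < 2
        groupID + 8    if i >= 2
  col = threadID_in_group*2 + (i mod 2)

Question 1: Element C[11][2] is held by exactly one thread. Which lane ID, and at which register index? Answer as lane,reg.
13,2

r: 11->gid=3,r8=1  c: 2->tid=1,i&1=0
L=3*4+1=13  i=1*2+0=2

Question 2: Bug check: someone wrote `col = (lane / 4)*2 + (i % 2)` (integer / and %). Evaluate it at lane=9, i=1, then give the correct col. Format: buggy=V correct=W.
`(lane / 4)*2 + (i % 2)`[9,1]->5
lane 9: g=2 (9/4), t=1 (9%4)
i=1: r=2+0=2, c=1*2+1=3
col: 5 vs 3

buggy=5 correct=3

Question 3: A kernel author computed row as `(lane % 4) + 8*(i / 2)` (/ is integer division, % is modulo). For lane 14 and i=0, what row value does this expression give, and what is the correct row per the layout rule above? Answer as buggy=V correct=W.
`(lane % 4) + 8*(i / 2)`[14,0]->2
L=14->gid=14>>2=3, tid=14&3=2
[0]->row 3+0=3  col 2·2+0=4
row: 2 vs 3

buggy=2 correct=3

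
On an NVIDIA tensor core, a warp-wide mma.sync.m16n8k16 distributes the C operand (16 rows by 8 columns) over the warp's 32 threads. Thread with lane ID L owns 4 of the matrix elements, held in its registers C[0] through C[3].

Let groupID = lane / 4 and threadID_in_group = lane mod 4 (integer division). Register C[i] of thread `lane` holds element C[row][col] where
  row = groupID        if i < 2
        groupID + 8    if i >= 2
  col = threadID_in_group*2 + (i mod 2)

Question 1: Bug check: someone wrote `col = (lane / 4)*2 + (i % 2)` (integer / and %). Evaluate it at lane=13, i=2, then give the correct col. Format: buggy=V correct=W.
`(lane / 4)*2 + (i % 2)`[13,2]⇒6
lane 13⇒13/4=3, 13 mod 4=1
i=2  r:3+8⇒11  c:2·1+0⇒2
col: 6 vs 2

buggy=6 correct=2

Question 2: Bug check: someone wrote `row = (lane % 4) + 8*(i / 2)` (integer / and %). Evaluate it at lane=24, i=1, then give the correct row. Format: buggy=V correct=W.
buggy=0 correct=6

`(lane % 4) + 8*(i / 2)`[24,1]⇒0
24: gr=6,th=0
[1] (6+0,0*2+1) = (6,1)
row: 0 vs 6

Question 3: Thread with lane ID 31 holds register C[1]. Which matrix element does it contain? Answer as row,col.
lane 31⇒31/4=7, 31 mod 4=3
i=1  r:7+0⇒7  c:2·3+1⇒7

7,7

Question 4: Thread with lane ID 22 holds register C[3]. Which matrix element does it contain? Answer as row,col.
L=22->gid=22>>2=5, tid=22&3=2
[3]->row 5+8=13  col 2·2+1=5

13,5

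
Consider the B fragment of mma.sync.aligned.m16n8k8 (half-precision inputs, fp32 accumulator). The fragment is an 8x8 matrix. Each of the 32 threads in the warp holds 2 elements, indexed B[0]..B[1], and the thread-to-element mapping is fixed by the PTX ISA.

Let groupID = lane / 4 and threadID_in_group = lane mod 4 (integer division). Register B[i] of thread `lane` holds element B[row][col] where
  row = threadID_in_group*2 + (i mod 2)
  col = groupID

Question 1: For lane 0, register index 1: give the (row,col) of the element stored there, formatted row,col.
1,0

lane 0: gid=0 (0/4), tid=0 (0%4)
i=1: r=0*2+1=1, c=gid=0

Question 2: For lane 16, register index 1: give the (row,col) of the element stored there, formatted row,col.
L=16=>grp=16>>2=4, tig=16&3=0
[1]=>row 0·2+1=1  col grp=4

1,4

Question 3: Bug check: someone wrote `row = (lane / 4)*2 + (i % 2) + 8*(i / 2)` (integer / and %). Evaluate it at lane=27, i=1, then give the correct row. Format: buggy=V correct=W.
`(lane / 4)*2 + (i % 2) + 8*(i / 2)`[27,1]->13
L=27->g=27>>2=6, t=27&3=3
[1]->row 3·2+1=7  col g=6
row: 13 vs 7

buggy=13 correct=7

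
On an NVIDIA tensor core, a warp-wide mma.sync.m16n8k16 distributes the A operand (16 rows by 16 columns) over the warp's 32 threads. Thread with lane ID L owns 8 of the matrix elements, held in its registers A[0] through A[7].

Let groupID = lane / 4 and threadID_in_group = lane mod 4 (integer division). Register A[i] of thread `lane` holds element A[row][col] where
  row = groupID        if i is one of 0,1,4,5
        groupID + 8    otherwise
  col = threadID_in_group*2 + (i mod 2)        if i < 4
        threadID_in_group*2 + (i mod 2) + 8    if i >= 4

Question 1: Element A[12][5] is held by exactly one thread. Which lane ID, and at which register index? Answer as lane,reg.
r=12→G=4,rhi=1  c=5→chi=0,T=2,p=1
L=4*4+2=18  i=0*4+1*2+1=3

18,3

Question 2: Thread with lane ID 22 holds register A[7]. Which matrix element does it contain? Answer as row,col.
lane 22=>22/4=5, 22 mod 4=2
i=7  r:5+8=>13  c:2·2+1+8=>13

13,13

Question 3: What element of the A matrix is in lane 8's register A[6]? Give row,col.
10,8

L=8->g=8>>2=2, t=8&3=0
[6]->row 2+8=10  col 0·2+0+8=8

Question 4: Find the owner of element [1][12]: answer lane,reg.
r=1→G=1,rhi=0  c=12→chi=1,T=2,p=0
L=1*4+2=6  i=1*4+0*2+0=4

6,4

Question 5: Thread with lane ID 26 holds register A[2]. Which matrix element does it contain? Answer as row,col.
14,4

lane 26→26/4=6, 26 mod 4=2
i=2  r:6+8→14  c:2·2+0+0→4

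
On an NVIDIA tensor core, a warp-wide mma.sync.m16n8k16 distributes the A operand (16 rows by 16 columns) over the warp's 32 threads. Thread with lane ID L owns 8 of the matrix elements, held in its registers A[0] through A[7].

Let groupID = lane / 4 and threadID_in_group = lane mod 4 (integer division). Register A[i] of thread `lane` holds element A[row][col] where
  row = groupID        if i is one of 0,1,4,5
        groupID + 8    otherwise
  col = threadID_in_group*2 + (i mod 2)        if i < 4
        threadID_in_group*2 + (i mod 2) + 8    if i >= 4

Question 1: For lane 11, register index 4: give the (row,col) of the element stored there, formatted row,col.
11: g=2,t=3
[4] (2+0,3*2+0+8) = (2,14)

2,14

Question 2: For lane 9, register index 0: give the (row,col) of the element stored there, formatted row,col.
9: gr=2,th=1
[0] (2+0,1*2+0+0) = (2,2)

2,2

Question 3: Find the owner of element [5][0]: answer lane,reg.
r=5⇒gr=5,Rb=0  c=0⇒Cb=0,th=0,odd=0
L=5*4+0=20  i=0*4+0*2+0=0

20,0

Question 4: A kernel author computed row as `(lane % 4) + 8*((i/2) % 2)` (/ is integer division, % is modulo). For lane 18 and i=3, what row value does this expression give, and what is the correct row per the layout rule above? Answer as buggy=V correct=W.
`(lane % 4) + 8*((i/2) % 2)`[18,3]->10
lane 18: g=4 (18/4), t=2 (18%4)
i=3: r=4+8=12, c=2*2+1+0=5
row: 10 vs 12

buggy=10 correct=12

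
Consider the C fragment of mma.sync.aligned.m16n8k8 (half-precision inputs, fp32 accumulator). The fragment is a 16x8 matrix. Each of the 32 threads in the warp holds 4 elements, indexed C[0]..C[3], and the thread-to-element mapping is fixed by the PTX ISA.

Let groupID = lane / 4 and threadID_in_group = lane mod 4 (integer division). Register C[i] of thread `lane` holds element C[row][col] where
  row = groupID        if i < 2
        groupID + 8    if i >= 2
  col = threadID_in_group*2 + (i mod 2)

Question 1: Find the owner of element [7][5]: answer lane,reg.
r:7=>grp=7,rB=0  c:5=>tig=2,lo=1
L=7*4+2=30  i=0*2+1=1

30,1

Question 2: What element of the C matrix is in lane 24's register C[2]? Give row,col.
lane 24->24/4=6, 24 mod 4=0
i=2  r:6+8->14  c:2·0+0->0

14,0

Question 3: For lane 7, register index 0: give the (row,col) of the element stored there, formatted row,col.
lane 7: grp=1 (7/4), tig=3 (7%4)
i=0: r=1+0=1, c=3*2+0=6

1,6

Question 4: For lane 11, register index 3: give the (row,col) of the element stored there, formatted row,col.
10,7

L=11->g=11>>2=2, t=11&3=3
[3]->row 2+8=10  col 3·2+1=7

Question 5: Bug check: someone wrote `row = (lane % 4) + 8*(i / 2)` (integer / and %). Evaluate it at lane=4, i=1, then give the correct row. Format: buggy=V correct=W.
`(lane % 4) + 8*(i / 2)`[4,1]->0
L=4->gid=4>>2=1, tid=4&3=0
[1]->row 1+0=1  col 0·2+1=1
row: 0 vs 1

buggy=0 correct=1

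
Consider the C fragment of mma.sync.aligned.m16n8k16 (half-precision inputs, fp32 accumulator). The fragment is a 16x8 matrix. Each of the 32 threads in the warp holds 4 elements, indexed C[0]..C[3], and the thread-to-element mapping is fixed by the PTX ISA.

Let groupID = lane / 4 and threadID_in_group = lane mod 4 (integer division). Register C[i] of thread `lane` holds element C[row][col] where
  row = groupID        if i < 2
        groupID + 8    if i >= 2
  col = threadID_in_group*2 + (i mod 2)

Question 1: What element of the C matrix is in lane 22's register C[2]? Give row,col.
lane 22->22/4=5, 22 mod 4=2
i=2  r:5+8->13  c:2·2+0->4

13,4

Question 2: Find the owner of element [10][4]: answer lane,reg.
r:10=>grp=2,rB=1  c:4=>tig=2,lo=0
L=2*4+2=10  i=1*2+0=2

10,2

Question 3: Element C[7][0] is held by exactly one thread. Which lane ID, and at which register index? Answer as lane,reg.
28,0

r:7=>grp=7,rB=0  c:0=>tig=0,lo=0
L=7*4+0=28  i=0*2+0=0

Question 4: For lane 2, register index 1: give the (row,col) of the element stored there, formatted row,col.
lane 2: G=0 (2/4), T=2 (2%4)
i=1: r=0+0=0, c=2*2+1=5

0,5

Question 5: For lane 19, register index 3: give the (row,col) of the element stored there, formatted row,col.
19: G=4,T=3
[3] (4+8,3*2+1) = (12,7)

12,7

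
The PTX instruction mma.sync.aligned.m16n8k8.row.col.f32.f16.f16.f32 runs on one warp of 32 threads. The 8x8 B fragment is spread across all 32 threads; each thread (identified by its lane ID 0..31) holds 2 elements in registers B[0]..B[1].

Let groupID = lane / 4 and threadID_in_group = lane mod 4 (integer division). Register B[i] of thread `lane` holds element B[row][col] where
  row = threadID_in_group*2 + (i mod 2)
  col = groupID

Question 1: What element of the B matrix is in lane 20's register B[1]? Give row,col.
20: g=5,t=0
[1] (0*2+1,5) = (1,5)

1,5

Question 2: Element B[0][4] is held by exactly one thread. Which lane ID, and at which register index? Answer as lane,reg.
16,0

c=4⇒gr=4  r=0⇒th=0,odd=0
L=4*4+0=16  i=0=0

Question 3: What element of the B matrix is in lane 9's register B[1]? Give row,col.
3,2

9: gid=2,tid=1
[1] (1*2+1,2) = (3,2)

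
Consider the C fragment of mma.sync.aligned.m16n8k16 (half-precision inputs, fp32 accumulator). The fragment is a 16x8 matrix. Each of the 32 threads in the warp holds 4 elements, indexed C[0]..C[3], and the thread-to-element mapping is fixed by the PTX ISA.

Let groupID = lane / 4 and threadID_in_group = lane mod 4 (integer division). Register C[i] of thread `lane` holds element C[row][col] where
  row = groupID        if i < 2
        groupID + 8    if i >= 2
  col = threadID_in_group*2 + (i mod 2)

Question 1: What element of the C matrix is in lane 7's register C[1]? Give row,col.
lane 7->7/4=1, 7 mod 4=3
i=1  r:1+0->1  c:2·3+1->7

1,7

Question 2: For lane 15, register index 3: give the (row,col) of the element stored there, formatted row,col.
11,7

lane 15: grp=3 (15/4), tig=3 (15%4)
i=3: r=3+8=11, c=3*2+1=7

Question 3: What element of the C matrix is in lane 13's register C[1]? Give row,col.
3,3

lane 13=>13/4=3, 13 mod 4=1
i=1  r:3+0=>3  c:2·1+1=>3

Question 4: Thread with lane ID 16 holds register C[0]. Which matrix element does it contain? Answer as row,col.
4,0

lane 16->16/4=4, 16 mod 4=0
i=0  r:4+0->4  c:2·0+0->0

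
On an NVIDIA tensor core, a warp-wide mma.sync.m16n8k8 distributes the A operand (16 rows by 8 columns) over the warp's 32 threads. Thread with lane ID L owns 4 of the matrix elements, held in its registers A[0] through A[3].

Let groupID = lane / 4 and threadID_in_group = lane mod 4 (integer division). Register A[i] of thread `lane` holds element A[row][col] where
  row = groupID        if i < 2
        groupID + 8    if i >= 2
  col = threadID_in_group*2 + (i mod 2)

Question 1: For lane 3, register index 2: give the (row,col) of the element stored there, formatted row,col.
8,6

3: grp=0,tig=3
[2] (0+8,3*2+0) = (8,6)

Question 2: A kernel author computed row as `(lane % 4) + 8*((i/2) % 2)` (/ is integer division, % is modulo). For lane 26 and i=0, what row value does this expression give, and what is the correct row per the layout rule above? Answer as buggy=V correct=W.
buggy=2 correct=6

`(lane % 4) + 8*((i/2) % 2)`[26,0]->2
lane 26: g=6 (26/4), t=2 (26%4)
i=0: r=6+0=6, c=2*2+0=4
row: 2 vs 6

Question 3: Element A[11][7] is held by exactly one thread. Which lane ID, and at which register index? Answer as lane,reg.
r:11=>grp=3,rB=1  c:7=>tig=3,lo=1
L=3*4+3=15  i=1*2+1=3

15,3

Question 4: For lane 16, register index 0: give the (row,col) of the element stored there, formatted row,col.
lane 16=>16/4=4, 16 mod 4=0
i=0  r:4+0=>4  c:2·0+0=>0

4,0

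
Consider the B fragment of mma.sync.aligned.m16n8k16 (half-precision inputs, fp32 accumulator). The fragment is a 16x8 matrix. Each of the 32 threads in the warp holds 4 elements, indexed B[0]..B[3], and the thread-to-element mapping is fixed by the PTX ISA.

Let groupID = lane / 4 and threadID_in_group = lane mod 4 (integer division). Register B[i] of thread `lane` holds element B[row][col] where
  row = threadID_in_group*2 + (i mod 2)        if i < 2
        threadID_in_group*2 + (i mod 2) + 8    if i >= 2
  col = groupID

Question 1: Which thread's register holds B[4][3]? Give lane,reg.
c:3=>grp=3  r:4=>rB=0,tig=2,lo=0
L=3*4+2=14  i=0*2+0=0

14,0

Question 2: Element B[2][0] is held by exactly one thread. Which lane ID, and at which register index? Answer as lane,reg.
1,0

c=0→G=0  r=2→rhi=0,T=1,p=0
L=0*4+1=1  i=0*2+0=0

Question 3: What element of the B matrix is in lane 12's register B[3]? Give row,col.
L=12=>grp=12>>2=3, tig=12&3=0
[3]=>row 0·2+1+8=9  col grp=3

9,3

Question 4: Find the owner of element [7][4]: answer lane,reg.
c=4⇒gr=4  r=7⇒Rb=0,th=3,odd=1
L=4*4+3=19  i=0*2+1=1

19,1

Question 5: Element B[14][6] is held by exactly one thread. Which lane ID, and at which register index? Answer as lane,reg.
c=6->g=6  r=14->rb=1,t=3,b0=0
L=6*4+3=27  i=1*2+0=2

27,2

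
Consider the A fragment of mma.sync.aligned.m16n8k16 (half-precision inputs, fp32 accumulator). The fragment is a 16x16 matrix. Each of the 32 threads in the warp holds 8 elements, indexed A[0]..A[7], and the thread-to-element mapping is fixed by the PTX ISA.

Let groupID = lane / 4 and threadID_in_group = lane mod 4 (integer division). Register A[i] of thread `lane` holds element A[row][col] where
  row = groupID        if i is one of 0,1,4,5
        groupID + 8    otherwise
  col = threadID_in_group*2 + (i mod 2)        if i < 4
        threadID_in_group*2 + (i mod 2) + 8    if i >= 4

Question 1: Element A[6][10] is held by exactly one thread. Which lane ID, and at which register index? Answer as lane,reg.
r=6⇒gr=6,Rb=0  c=10⇒Cb=1,th=1,odd=0
L=6*4+1=25  i=1*4+0*2+0=4

25,4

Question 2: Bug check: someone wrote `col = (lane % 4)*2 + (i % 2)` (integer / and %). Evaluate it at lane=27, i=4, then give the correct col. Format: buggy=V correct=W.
buggy=6 correct=14

`(lane % 4)*2 + (i % 2)`[27,4]=>6
L=27=>grp=27>>2=6, tig=27&3=3
[4]=>row 6+0=6  col 3·2+0+8=14
col: 6 vs 14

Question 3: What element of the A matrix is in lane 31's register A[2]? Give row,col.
31: gid=7,tid=3
[2] (7+8,3*2+0+0) = (15,6)

15,6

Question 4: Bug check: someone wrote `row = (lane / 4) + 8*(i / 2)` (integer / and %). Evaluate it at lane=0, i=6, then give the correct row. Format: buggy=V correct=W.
buggy=24 correct=8

`(lane / 4) + 8*(i / 2)`[0,6]->24
L=0->g=0>>2=0, t=0&3=0
[6]->row 0+8=8  col 0·2+0+8=8
row: 24 vs 8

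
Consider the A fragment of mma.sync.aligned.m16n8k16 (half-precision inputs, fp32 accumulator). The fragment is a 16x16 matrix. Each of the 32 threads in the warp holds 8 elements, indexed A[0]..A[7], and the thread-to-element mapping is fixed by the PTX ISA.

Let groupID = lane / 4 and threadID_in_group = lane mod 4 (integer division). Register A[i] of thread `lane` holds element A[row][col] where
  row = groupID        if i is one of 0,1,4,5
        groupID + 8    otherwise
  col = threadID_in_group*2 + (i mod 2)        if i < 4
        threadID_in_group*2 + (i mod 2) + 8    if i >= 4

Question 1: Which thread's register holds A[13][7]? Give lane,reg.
23,3

r=13→G=5,rhi=1  c=7→chi=0,T=3,p=1
L=5*4+3=23  i=0*4+1*2+1=3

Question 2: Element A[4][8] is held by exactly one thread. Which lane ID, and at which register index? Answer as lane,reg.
16,4

r=4->g=4,rb=0  c=8->cb=1,t=0,b0=0
L=4*4+0=16  i=1*4+0*2+0=4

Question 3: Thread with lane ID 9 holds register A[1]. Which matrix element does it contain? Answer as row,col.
L=9=>grp=9>>2=2, tig=9&3=1
[1]=>row 2+0=2  col 1·2+1+0=3

2,3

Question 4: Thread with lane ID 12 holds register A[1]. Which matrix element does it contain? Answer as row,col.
3,1

lane 12: gid=3 (12/4), tid=0 (12%4)
i=1: r=3+0=3, c=0*2+1+0=1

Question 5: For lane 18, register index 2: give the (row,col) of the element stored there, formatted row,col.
12,4

lane 18⇒18/4=4, 18 mod 4=2
i=2  r:4+8⇒12  c:2·2+0+0⇒4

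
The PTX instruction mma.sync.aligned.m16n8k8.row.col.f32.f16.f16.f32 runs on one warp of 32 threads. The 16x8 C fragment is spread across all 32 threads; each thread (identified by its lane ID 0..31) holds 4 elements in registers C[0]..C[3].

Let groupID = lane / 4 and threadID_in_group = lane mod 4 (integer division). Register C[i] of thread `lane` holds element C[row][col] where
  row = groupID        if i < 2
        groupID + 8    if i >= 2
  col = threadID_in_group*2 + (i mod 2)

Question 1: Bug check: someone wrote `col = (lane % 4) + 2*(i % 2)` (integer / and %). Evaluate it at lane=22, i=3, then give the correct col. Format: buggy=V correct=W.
buggy=4 correct=5

`(lane % 4) + 2*(i % 2)`[22,3]→4
lane 22: G=5 (22/4), T=2 (22%4)
i=3: r=5+8=13, c=2*2+1=5
col: 4 vs 5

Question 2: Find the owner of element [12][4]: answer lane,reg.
18,2

r=12⇒gr=4,Rb=1  c=4⇒th=2,odd=0
L=4*4+2=18  i=1*2+0=2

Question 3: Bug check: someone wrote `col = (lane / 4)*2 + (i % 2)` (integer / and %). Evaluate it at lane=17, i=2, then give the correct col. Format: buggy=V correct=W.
buggy=8 correct=2

`(lane / 4)*2 + (i % 2)`[17,2]→8
17: G=4,T=1
[2] (4+8,1*2+0) = (12,2)
col: 8 vs 2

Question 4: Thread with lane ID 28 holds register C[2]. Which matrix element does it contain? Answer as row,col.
lane 28: grp=7 (28/4), tig=0 (28%4)
i=2: r=7+8=15, c=0*2+0=0

15,0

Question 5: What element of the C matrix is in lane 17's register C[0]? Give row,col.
17: g=4,t=1
[0] (4+0,1*2+0) = (4,2)

4,2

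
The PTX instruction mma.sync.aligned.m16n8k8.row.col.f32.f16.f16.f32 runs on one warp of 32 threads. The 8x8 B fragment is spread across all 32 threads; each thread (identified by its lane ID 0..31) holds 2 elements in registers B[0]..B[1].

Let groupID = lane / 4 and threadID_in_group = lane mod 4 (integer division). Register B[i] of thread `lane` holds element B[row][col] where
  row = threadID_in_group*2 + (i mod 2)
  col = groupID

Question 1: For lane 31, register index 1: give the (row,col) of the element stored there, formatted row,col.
7,7

31: gr=7,th=3
[1] (3*2+1,7) = (7,7)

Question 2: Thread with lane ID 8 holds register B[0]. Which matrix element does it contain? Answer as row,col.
0,2

8: G=2,T=0
[0] (0*2+0,2) = (0,2)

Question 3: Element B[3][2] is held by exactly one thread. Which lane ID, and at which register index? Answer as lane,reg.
c=2->g=2  r=3->t=1,b0=1
L=2*4+1=9  i=1=1

9,1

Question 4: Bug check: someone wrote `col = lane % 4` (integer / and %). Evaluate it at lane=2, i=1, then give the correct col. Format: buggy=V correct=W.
`lane % 4`[2,1]→2
L=2→G=2>>2=0, T=2&3=2
[1]→row 2·2+1=5  col G=0
col: 2 vs 0

buggy=2 correct=0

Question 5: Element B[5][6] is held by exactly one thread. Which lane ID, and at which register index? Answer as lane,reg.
26,1

c: 6->gid=6  r: 5->tid=2,i&1=1
L=6*4+2=26  i=1=1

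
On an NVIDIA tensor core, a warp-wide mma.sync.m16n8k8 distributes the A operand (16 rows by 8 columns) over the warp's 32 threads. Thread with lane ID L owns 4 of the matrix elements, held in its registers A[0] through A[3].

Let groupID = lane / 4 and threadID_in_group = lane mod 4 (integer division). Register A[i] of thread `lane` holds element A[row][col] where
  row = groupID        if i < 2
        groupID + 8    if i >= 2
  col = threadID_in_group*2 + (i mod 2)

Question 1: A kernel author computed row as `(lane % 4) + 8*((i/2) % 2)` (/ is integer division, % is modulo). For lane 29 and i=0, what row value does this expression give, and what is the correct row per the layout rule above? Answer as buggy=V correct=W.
`(lane % 4) + 8*((i/2) % 2)`[29,0]→1
lane 29: G=7 (29/4), T=1 (29%4)
i=0: r=7+0=7, c=1*2+0=2
row: 1 vs 7

buggy=1 correct=7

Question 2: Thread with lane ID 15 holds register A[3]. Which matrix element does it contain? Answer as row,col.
lane 15→15/4=3, 15 mod 4=3
i=3  r:3+8→11  c:2·3+1→7

11,7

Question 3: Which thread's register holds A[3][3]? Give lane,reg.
r: 3->gid=3,r8=0  c: 3->tid=1,i&1=1
L=3*4+1=13  i=0*2+1=1

13,1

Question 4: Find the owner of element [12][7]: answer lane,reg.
19,3

r: 12->gid=4,r8=1  c: 7->tid=3,i&1=1
L=4*4+3=19  i=1*2+1=3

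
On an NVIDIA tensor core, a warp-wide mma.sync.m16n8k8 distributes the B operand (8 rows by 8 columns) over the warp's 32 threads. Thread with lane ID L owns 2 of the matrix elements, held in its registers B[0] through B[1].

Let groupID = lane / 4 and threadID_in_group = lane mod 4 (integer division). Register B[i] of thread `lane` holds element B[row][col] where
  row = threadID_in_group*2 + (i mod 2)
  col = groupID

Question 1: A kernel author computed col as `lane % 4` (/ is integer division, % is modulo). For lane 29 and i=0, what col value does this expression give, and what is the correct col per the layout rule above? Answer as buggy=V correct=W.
buggy=1 correct=7

`lane % 4`[29,0]->1
lane 29: g=7 (29/4), t=1 (29%4)
i=0: r=1*2+0=2, c=g=7
col: 1 vs 7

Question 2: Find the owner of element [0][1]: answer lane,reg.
c=1⇒gr=1  r=0⇒th=0,odd=0
L=1*4+0=4  i=0=0

4,0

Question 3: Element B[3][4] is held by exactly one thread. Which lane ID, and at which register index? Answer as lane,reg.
17,1

c:4=>grp=4  r:3=>tig=1,lo=1
L=4*4+1=17  i=1=1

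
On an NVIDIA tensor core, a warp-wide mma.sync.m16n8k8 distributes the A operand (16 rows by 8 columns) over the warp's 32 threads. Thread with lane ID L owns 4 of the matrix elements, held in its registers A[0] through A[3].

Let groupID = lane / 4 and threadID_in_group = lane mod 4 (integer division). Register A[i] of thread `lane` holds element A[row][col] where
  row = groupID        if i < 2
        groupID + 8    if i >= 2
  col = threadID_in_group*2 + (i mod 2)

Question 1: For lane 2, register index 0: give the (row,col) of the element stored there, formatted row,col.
0,4

lane 2=>2/4=0, 2 mod 4=2
i=0  r:0+0=>0  c:2·2+0=>4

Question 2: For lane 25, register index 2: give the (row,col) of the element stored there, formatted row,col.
25: gid=6,tid=1
[2] (6+8,1*2+0) = (14,2)

14,2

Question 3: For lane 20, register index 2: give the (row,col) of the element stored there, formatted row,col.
lane 20=>20/4=5, 20 mod 4=0
i=2  r:5+8=>13  c:2·0+0=>0

13,0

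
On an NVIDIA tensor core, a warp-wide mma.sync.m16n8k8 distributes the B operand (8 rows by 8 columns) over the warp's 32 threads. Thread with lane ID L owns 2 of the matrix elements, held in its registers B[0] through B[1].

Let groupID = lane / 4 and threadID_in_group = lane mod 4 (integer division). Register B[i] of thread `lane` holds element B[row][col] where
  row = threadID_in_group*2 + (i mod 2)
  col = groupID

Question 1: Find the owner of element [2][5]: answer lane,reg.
c=5->g=5  r=2->t=1,b0=0
L=5*4+1=21  i=0=0

21,0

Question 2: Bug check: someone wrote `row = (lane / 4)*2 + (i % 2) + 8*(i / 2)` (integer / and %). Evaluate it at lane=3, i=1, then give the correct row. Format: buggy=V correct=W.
`(lane / 4)*2 + (i % 2) + 8*(i / 2)`[3,1]->1
lane 3->3/4=0, 3 mod 4=3
i=1  r:2·3+1->7  c:0
row: 1 vs 7

buggy=1 correct=7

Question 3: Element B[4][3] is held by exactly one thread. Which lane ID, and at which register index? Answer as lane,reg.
14,0

c: 3->gid=3  r: 4->tid=2,i&1=0
L=3*4+2=14  i=0=0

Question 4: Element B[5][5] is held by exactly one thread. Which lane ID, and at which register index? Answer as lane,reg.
c=5->g=5  r=5->t=2,b0=1
L=5*4+2=22  i=1=1

22,1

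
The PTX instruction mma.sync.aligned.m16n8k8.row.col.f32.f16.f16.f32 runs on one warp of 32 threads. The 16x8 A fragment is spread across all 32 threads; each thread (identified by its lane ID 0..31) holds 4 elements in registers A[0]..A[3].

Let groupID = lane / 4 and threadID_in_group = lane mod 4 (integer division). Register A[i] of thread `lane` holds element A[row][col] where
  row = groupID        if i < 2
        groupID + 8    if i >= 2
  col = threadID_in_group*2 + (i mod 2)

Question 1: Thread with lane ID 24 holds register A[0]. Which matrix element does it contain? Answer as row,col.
lane 24: G=6 (24/4), T=0 (24%4)
i=0: r=6+0=6, c=0*2+0=0

6,0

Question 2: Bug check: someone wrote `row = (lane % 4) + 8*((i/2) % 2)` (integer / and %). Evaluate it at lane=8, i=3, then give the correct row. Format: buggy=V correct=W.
`(lane % 4) + 8*((i/2) % 2)`[8,3]⇒8
lane 8⇒8/4=2, 8 mod 4=0
i=3  r:2+8⇒10  c:2·0+1⇒1
row: 8 vs 10

buggy=8 correct=10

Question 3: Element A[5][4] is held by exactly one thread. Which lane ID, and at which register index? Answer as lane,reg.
22,0

r=5⇒gr=5,Rb=0  c=4⇒th=2,odd=0
L=5*4+2=22  i=0*2+0=0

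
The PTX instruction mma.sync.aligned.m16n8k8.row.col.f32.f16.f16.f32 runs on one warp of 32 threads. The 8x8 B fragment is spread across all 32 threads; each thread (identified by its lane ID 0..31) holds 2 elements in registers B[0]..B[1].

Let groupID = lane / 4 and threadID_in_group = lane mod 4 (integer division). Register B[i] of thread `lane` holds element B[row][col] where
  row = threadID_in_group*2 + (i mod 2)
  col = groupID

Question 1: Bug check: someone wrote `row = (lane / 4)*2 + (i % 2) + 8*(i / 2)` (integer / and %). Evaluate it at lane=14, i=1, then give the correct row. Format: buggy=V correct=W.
buggy=7 correct=5

`(lane / 4)*2 + (i % 2) + 8*(i / 2)`[14,1]=>7
lane 14=>14/4=3, 14 mod 4=2
i=1  r:2·2+1=>5  c:3
row: 7 vs 5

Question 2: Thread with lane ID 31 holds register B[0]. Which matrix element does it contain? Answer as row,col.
31: gr=7,th=3
[0] (3*2+0,7) = (6,7)

6,7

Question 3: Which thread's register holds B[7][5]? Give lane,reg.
c=5->g=5  r=7->t=3,b0=1
L=5*4+3=23  i=1=1

23,1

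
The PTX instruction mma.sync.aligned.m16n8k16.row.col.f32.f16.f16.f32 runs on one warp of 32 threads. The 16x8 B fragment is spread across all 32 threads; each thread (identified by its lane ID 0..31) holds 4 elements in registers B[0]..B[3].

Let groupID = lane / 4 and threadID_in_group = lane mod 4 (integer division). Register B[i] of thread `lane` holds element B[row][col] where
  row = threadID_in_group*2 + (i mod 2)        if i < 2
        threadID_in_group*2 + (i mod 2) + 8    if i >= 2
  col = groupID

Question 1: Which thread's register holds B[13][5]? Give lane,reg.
22,3

c=5→G=5  r=13→rhi=1,T=2,p=1
L=5*4+2=22  i=1*2+1=3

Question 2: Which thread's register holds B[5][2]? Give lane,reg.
10,1

c=2->g=2  r=5->rb=0,t=2,b0=1
L=2*4+2=10  i=0*2+1=1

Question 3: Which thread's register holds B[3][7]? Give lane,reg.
29,1

c=7⇒gr=7  r=3⇒Rb=0,th=1,odd=1
L=7*4+1=29  i=0*2+1=1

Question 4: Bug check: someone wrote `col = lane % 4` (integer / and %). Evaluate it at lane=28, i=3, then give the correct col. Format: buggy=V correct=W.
buggy=0 correct=7

`lane % 4`[28,3]->0
L=28->gid=28>>2=7, tid=28&3=0
[3]->row 0·2+1+8=9  col gid=7
col: 0 vs 7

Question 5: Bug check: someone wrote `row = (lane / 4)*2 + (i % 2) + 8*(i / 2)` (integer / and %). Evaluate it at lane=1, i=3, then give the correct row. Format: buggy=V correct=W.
`(lane / 4)*2 + (i % 2) + 8*(i / 2)`[1,3]->9
lane 1->1/4=0, 1 mod 4=1
i=3  r:2·1+1+8->11  c:0
row: 9 vs 11

buggy=9 correct=11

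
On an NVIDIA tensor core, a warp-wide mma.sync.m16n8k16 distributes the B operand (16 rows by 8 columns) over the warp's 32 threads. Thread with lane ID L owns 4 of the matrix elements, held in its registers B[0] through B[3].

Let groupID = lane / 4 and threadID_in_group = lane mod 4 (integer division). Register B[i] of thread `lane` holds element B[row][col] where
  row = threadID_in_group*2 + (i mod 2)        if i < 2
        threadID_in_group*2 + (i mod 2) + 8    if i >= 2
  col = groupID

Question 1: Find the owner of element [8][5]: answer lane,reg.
c: 5->gid=5  r: 8->r8=1,tid=0,i&1=0
L=5*4+0=20  i=1*2+0=2

20,2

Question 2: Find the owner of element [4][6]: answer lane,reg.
c=6→G=6  r=4→rhi=0,T=2,p=0
L=6*4+2=26  i=0*2+0=0

26,0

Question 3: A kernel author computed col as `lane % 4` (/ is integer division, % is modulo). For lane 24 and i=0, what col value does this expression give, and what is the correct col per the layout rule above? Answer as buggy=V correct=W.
buggy=0 correct=6

`lane % 4`[24,0]⇒0
L=24⇒gr=24>>2=6, th=24&3=0
[0]⇒row 0·2+0+0=0  col gr=6
col: 0 vs 6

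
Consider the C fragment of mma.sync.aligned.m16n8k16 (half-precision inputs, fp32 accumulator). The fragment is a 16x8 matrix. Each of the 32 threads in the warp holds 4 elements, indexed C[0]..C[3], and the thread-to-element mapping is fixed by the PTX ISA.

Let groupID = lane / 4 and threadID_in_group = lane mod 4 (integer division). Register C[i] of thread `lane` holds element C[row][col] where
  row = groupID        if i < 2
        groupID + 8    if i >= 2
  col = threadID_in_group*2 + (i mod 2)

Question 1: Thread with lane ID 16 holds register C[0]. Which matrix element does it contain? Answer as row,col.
lane 16: grp=4 (16/4), tig=0 (16%4)
i=0: r=4+0=4, c=0*2+0=0

4,0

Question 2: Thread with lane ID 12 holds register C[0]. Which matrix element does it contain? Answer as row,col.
3,0

L=12->g=12>>2=3, t=12&3=0
[0]->row 3+0=3  col 0·2+0=0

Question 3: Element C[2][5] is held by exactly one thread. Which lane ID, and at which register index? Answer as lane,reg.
r:2=>grp=2,rB=0  c:5=>tig=2,lo=1
L=2*4+2=10  i=0*2+1=1

10,1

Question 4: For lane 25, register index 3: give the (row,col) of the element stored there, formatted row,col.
14,3

lane 25: grp=6 (25/4), tig=1 (25%4)
i=3: r=6+8=14, c=1*2+1=3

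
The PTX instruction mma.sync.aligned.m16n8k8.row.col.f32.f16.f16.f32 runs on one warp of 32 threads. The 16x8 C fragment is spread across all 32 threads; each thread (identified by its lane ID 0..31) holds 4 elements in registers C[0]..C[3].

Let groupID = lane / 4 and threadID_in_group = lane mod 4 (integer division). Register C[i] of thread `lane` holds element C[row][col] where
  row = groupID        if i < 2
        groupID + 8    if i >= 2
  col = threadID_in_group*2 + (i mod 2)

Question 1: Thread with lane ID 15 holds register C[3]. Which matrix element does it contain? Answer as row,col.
11,7

lane 15→15/4=3, 15 mod 4=3
i=3  r:3+8→11  c:2·3+1→7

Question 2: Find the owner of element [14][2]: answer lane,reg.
25,2

r=14->g=6,rb=1  c=2->t=1,b0=0
L=6*4+1=25  i=1*2+0=2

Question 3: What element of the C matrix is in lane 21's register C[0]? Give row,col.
lane 21→21/4=5, 21 mod 4=1
i=0  r:5+0→5  c:2·1+0→2

5,2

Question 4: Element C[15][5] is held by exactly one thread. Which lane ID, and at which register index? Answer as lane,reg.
30,3

r=15→G=7,rhi=1  c=5→T=2,p=1
L=7*4+2=30  i=1*2+1=3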